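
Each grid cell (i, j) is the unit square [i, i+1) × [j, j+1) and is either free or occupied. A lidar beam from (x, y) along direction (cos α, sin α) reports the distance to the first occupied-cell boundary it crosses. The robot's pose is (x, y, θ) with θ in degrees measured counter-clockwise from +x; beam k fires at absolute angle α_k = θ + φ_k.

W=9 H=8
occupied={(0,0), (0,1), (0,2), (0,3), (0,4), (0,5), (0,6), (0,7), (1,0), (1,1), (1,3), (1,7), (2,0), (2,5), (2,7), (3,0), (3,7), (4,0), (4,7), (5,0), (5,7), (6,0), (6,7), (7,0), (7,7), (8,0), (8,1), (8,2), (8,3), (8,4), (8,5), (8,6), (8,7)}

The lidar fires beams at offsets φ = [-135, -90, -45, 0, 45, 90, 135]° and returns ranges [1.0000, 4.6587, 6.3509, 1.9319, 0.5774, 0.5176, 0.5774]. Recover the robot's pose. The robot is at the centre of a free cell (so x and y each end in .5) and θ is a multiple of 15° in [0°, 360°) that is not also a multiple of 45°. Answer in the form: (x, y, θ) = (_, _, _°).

(x, y, θ) = (7.5, 6.5, 285°)

Enumerate (i+0.5, j+0.5, θ) over the 39 free cells and 16 admissible headings. For each, cast all 7 beams and compare to the given ranges.
  (1.5, 6.5, 75°): beam 2 = 6.7293 ≠ 4.6587 ✗
  (4.5, 1.5, 105°): beam 2 = 3.6235 ≠ 4.6587 ✗
  (5.5, 2.5, 240°): beam 1 = 4.6587 ≠ 1.0000 ✗
  (5.5, 6.5, 150°): beam 1 = 1.9319 ≠ 1.0000 ✗
  (6.5, 1.5, 195°): beam 1 = 3.0000 ≠ 1.0000 ✗
  …
  (7.5, 6.5, 285°): r_1=1.0000, r_2=4.6587, r_3=6.3509, r_4=1.9319, r_5=0.5774, r_6=0.5176, r_7=0.5774 — all match ✓
Only this pose fits every beam.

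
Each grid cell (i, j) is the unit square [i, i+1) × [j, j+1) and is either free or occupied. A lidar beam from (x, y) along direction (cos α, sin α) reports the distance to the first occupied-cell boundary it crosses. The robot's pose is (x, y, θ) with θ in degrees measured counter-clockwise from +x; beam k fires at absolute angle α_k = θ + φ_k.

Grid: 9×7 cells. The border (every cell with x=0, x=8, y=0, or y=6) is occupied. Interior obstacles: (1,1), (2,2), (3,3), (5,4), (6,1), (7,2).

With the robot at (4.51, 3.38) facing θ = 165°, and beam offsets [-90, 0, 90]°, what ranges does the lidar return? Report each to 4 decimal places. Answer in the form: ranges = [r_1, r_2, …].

beam 1: φ=-90°, α=75°
  dir = (cos 75°, sin 75°) = (0.2588, 0.9659); from cell (4,3)
  next x-line at t=1.8932, next y-line at t=0.6419; Δt_x=3.8637, Δt_y=1.0353
    y: enter (4,4) at t=0.6419
    y: enter (4,5) at t=1.6771
    x: enter (5,5) at t=1.8932
    y: enter (5,6) at t=2.7124 ← occupied
  → r_1 = 2.7124
beam 2: φ=0°, α=165°
  dir = (cos 165°, sin 165°) = (-0.9659, 0.2588); from cell (4,3)
  next x-line at t=0.5280, next y-line at t=2.3955; Δt_x=1.0353, Δt_y=3.8637
    x: enter (3,3) at t=0.5280 ← occupied
  → r_2 = 0.5280
beam 3: φ=90°, α=255°
  dir = (cos 255°, sin 255°) = (-0.2588, -0.9659); from cell (4,3)
  next x-line at t=1.9705, next y-line at t=0.3934; Δt_x=3.8637, Δt_y=1.0353
    y: enter (4,2) at t=0.3934
    y: enter (4,1) at t=1.4287
    x: enter (3,1) at t=1.9705
    y: enter (3,0) at t=2.4640 ← occupied
  → r_3 = 2.4640

ranges = [2.7124, 0.5280, 2.4640]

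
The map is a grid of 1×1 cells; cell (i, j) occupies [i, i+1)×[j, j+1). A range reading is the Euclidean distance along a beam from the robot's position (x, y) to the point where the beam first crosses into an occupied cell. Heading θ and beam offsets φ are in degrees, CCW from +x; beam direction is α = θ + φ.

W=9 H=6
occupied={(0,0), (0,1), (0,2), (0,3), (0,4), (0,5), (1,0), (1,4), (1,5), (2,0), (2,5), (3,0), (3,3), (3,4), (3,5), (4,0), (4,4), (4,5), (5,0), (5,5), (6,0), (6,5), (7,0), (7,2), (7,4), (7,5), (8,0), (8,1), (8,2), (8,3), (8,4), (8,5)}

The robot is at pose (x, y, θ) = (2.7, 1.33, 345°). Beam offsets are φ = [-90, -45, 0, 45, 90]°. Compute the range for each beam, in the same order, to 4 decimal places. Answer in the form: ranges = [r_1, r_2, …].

beam 1: φ=-90°, α=255°
  dir = (cos 255°, sin 255°) = (-0.2588, -0.9659); from cell (2,1)
  next x-line at t=2.7046, next y-line at t=0.3416; Δt_x=3.8637, Δt_y=1.0353
    y: enter (2,0) at t=0.3416 ← occupied
  → r_1 = 0.3416
beam 2: φ=-45°, α=300°
  dir = (cos 300°, sin 300°) = (0.5000, -0.8660); from cell (2,1)
  next x-line at t=0.6000, next y-line at t=0.3811; Δt_x=2.0000, Δt_y=1.1547
    y: enter (2,0) at t=0.3811 ← occupied
  → r_2 = 0.3811
beam 3: φ=0°, α=345°
  dir = (cos 345°, sin 345°) = (0.9659, -0.2588); from cell (2,1)
  next x-line at t=0.3106, next y-line at t=1.2750; Δt_x=1.0353, Δt_y=3.8637
    x: enter (3,1) at t=0.3106
    y: enter (3,0) at t=1.2750 ← occupied
  → r_3 = 1.2750
beam 4: φ=45°, α=30°
  dir = (cos 30°, sin 30°) = (0.8660, 0.5000); from cell (2,1)
  next x-line at t=0.3464, next y-line at t=1.3400; Δt_x=1.1547, Δt_y=2.0000
    x: enter (3,1) at t=0.3464
    y: enter (3,2) at t=1.3400
    x: enter (4,2) at t=1.5011
    x: enter (5,2) at t=2.6558
    y: enter (5,3) at t=3.3400
    x: enter (6,3) at t=3.8105
    x: enter (7,3) at t=4.9652
    y: enter (7,4) at t=5.3400 ← occupied
  → r_4 = 5.3400
beam 5: φ=90°, α=75°
  dir = (cos 75°, sin 75°) = (0.2588, 0.9659); from cell (2,1)
  next x-line at t=1.1591, next y-line at t=0.6936; Δt_x=3.8637, Δt_y=1.0353
    y: enter (2,2) at t=0.6936
    x: enter (3,2) at t=1.1591
    y: enter (3,3) at t=1.7289 ← occupied
  → r_5 = 1.7289

ranges = [0.3416, 0.3811, 1.2750, 5.3400, 1.7289]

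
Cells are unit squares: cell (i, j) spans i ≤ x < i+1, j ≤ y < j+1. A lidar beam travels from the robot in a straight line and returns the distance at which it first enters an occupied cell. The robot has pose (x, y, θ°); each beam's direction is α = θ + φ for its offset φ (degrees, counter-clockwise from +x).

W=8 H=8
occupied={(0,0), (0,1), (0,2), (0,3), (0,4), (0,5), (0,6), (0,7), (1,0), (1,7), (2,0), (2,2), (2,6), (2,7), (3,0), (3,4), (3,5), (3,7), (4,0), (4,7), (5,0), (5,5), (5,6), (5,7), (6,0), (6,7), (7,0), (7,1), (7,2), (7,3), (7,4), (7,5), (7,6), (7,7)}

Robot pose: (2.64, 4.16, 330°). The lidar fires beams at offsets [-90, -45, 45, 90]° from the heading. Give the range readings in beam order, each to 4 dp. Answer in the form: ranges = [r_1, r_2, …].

beam 1: φ=-90°, α=240°
  direction (-0.5000, -0.8660); cell (2,4); t to first gridline: x 1.2800, y 0.1848 (then +2.0000 / +1.1547)
    (2,3) via y @ 0.1848
    (1,3) via x @ 1.2800
    (1,2) via y @ 1.3395
    (1,1) via y @ 2.4942
    (0,1) via x @ 3.2800  # hit
  → r_1 = 3.2800
beam 2: φ=-45°, α=285°
  direction (0.2588, -0.9659); cell (2,4); t to first gridline: x 1.3909, y 0.1656 (then +3.8637 / +1.0353)
    (2,3) via y @ 0.1656
    (2,2) via y @ 1.2009  # hit
  → r_2 = 1.2009
beam 3: φ=45°, α=15°
  direction (0.9659, 0.2588); cell (2,4); t to first gridline: x 0.3727, y 3.2455 (then +1.0353 / +3.8637)
    (3,4) via x @ 0.3727  # hit
  → r_3 = 0.3727
beam 4: φ=90°, α=60°
  direction (0.5000, 0.8660); cell (2,4); t to first gridline: x 0.7200, y 0.9699 (then +2.0000 / +1.1547)
    (3,4) via x @ 0.7200  # hit
  → r_4 = 0.7200

ranges = [3.2800, 1.2009, 0.3727, 0.7200]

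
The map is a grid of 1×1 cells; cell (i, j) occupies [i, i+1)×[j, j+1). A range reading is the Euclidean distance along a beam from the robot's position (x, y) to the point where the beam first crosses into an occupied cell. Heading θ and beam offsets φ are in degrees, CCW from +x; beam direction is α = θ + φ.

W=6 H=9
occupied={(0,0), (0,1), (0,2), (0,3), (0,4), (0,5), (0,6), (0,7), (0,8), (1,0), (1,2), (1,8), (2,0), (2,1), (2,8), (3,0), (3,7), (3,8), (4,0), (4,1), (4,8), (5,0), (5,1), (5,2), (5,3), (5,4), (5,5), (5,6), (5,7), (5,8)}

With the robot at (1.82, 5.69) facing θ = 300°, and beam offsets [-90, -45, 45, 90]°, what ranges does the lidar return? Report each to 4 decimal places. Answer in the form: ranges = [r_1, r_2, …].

beam 1: φ=-90°, α=210°
  d=(-0.8660,-0.5000)  start (1,5)  tX=0.9469 tY=1.3800  stride 1/|dx|=1.1547 1/|dy|=2.0000
    cross x-line → (0,5), t=0.9469 (wall)
  → r_1 = 0.9469
beam 2: φ=-45°, α=255°
  d=(-0.2588,-0.9659)  start (1,5)  tX=3.1682 tY=0.7143  stride 1/|dx|=3.8637 1/|dy|=1.0353
    cross y-line → (1,4), t=0.7143
    cross y-line → (1,3), t=1.7496
    cross y-line → (1,2), t=2.7849 (wall)
  → r_2 = 2.7849
beam 3: φ=45°, α=345°
  d=(0.9659,-0.2588)  start (1,5)  tX=0.1863 tY=2.6660  stride 1/|dx|=1.0353 1/|dy|=3.8637
    cross x-line → (2,5), t=0.1863
    cross x-line → (3,5), t=1.2216
    cross x-line → (4,5), t=2.2569
    cross y-line → (4,4), t=2.6660
    cross x-line → (5,4), t=3.2922 (wall)
  → r_3 = 3.2922
beam 4: φ=90°, α=30°
  d=(0.8660,0.5000)  start (1,5)  tX=0.2078 tY=0.6200  stride 1/|dx|=1.1547 1/|dy|=2.0000
    cross x-line → (2,5), t=0.2078
    cross y-line → (2,6), t=0.6200
    cross x-line → (3,6), t=1.3625
    cross x-line → (4,6), t=2.5172
    cross y-line → (4,7), t=2.6200
    cross x-line → (5,7), t=3.6719 (wall)
  → r_4 = 3.6719

ranges = [0.9469, 2.7849, 3.2922, 3.6719]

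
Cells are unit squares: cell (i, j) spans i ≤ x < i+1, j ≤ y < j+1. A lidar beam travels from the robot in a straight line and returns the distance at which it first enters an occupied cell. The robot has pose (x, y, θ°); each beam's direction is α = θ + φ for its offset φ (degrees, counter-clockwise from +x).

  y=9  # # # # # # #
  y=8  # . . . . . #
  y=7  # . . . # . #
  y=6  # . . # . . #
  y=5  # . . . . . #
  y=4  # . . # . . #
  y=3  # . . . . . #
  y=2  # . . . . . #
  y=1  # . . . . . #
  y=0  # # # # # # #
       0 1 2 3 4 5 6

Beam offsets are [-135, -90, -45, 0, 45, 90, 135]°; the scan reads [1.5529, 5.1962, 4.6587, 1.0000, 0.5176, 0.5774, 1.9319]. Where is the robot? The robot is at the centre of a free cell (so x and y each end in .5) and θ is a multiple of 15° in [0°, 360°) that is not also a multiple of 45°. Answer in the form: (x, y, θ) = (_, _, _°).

(x, y, θ) = (1.5, 4.5, 120°)

Enumerate (i+0.5, j+0.5, θ) over the 37 free cells and 16 admissible headings. For each, cast all 7 beams and compare to the given ranges.
  (3.5, 8.5, 255°): beam 1 = 0.5774 ≠ 1.5529 ✗
  (2.5, 2.5, 60°): beam 2 = 3.0000 ≠ 5.1962 ✗
  (5.5, 8.5, 15°): beam 1 = 1.0000 ≠ 1.5529 ✗
  (3.5, 3.5, 120°): beam 1 = 2.5882 ≠ 1.5529 ✗
  (1.5, 7.5, 105°): beam 1 = 1.7321 ≠ 1.5529 ✗
  …
  (1.5, 4.5, 120°): r_1=1.5529, r_2=5.1962, r_3=4.6587, r_4=1.0000, r_5=0.5176, r_6=0.5774, r_7=1.9319 — all match ✓
Unique over the lattice → pose = (1.5, 4.5, 120°).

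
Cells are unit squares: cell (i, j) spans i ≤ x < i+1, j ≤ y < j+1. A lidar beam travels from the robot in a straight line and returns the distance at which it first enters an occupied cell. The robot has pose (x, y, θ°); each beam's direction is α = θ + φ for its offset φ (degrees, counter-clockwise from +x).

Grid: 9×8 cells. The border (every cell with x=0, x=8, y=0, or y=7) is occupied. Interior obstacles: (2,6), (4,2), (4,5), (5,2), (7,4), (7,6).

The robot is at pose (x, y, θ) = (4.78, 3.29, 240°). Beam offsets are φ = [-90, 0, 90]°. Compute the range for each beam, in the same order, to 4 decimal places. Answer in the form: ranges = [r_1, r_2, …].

beam 1: φ=-90°, α=150°
  d=(-0.8660,0.5000)  start (4,3)  tX=0.9007 tY=1.4200  stride 1/|dx|=1.1547 1/|dy|=2.0000
    cross x-line → (3,3), t=0.9007
    cross y-line → (3,4), t=1.4200
    cross x-line → (2,4), t=2.0554
    cross x-line → (1,4), t=3.2101
    cross y-line → (1,5), t=3.4200
    cross x-line → (0,5), t=4.3648 (wall)
  → r_1 = 4.3648
beam 2: φ=0°, α=240°
  d=(-0.5000,-0.8660)  start (4,3)  tX=1.5600 tY=0.3349  stride 1/|dx|=2.0000 1/|dy|=1.1547
    cross y-line → (4,2), t=0.3349 (wall)
  → r_2 = 0.3349
beam 3: φ=90°, α=330°
  d=(0.8660,-0.5000)  start (4,3)  tX=0.2540 tY=0.5800  stride 1/|dx|=1.1547 1/|dy|=2.0000
    cross x-line → (5,3), t=0.2540
    cross y-line → (5,2), t=0.5800 (wall)
  → r_3 = 0.5800

ranges = [4.3648, 0.3349, 0.5800]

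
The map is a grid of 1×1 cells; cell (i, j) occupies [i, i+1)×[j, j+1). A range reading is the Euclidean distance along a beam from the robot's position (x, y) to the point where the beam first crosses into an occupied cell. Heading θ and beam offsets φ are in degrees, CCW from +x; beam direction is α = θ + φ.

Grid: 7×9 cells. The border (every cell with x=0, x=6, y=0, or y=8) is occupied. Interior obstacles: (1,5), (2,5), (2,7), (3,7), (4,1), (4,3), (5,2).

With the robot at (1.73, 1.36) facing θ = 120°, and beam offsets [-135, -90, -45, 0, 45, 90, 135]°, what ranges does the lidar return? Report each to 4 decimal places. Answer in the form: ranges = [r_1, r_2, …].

beam 1: φ=-135°, α=345°
  direction (0.9659, -0.2588); cell (1,1); t to first gridline: x 0.2795, y 1.3909 (then +1.0353 / +3.8637)
    (2,1) via x @ 0.2795
    (3,1) via x @ 1.3148
    (3,0) via y @ 1.3909  # hit
  → r_1 = 1.3909
beam 2: φ=-90°, α=30°
  direction (0.8660, 0.5000); cell (1,1); t to first gridline: x 0.3118, y 1.2800 (then +1.1547 / +2.0000)
    (2,1) via x @ 0.3118
    (2,2) via y @ 1.2800
    (3,2) via x @ 1.4665
    (4,2) via x @ 2.6212
    (4,3) via y @ 3.2800  # hit
  → r_2 = 3.2800
beam 3: φ=-45°, α=75°
  direction (0.2588, 0.9659); cell (1,1); t to first gridline: x 1.0432, y 0.6626 (then +3.8637 / +1.0353)
    (1,2) via y @ 0.6626
    (2,2) via x @ 1.0432
    (2,3) via y @ 1.6979
    (2,4) via y @ 2.7331
    (2,5) via y @ 3.7684  # hit
  → r_3 = 3.7684
beam 4: φ=0°, α=120°
  direction (-0.5000, 0.8660); cell (1,1); t to first gridline: x 1.4600, y 0.7390 (then +2.0000 / +1.1547)
    (1,2) via y @ 0.7390
    (0,2) via x @ 1.4600  # hit
  → r_4 = 1.4600
beam 5: φ=45°, α=165°
  direction (-0.9659, 0.2588); cell (1,1); t to first gridline: x 0.7558, y 2.4728 (then +1.0353 / +3.8637)
    (0,1) via x @ 0.7558  # hit
  → r_5 = 0.7558
beam 6: φ=90°, α=210°
  direction (-0.8660, -0.5000); cell (1,1); t to first gridline: x 0.8429, y 0.7200 (then +1.1547 / +2.0000)
    (1,0) via y @ 0.7200  # hit
  → r_6 = 0.7200
beam 7: φ=135°, α=255°
  direction (-0.2588, -0.9659); cell (1,1); t to first gridline: x 2.8205, y 0.3727 (then +3.8637 / +1.0353)
    (1,0) via y @ 0.3727  # hit
  → r_7 = 0.3727

ranges = [1.3909, 3.2800, 3.7684, 1.4600, 0.7558, 0.7200, 0.3727]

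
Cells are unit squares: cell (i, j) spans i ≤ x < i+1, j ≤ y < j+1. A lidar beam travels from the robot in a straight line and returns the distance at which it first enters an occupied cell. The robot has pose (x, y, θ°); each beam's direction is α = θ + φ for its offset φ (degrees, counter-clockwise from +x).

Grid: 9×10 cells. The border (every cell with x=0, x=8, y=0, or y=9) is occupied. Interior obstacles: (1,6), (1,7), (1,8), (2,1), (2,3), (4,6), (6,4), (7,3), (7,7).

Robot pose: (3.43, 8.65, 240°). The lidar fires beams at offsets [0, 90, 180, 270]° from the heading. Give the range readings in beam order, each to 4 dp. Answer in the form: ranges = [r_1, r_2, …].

ranges = [2.8600, 5.2770, 0.4041, 0.7000]

beam 1: φ=0°, α=240°
  cosα=-0.5000 sinα=-0.8660 | (3,8) | tMaxX 0.8600 tMaxY 0.7506 | tΔX 2.0000 tΔY 1.1547
    t=0.7506 [y] (3,7)
    t=0.8600 [x] (2,7)
    t=1.9053 [y] (2,6)
    t=2.8600 [x] (1,6) — stop
  → r_1 = 2.8600
beam 2: φ=90°, α=330°
  cosα=0.8660 sinα=-0.5000 | (3,8) | tMaxX 0.6582 tMaxY 1.3000 | tΔX 1.1547 tΔY 2.0000
    t=0.6582 [x] (4,8)
    t=1.3000 [y] (4,7)
    t=1.8129 [x] (5,7)
    t=2.9676 [x] (6,7)
    t=3.3000 [y] (6,6)
    t=4.1223 [x] (7,6)
    t=5.2770 [x] (8,6) — stop
  → r_2 = 5.2770
beam 3: φ=180°, α=60°
  cosα=0.5000 sinα=0.8660 | (3,8) | tMaxX 1.1400 tMaxY 0.4041 | tΔX 2.0000 tΔY 1.1547
    t=0.4041 [y] (3,9) — stop
  → r_3 = 0.4041
beam 4: φ=270°, α=150°
  cosα=-0.8660 sinα=0.5000 | (3,8) | tMaxX 0.4965 tMaxY 0.7000 | tΔX 1.1547 tΔY 2.0000
    t=0.4965 [x] (2,8)
    t=0.7000 [y] (2,9) — stop
  → r_4 = 0.7000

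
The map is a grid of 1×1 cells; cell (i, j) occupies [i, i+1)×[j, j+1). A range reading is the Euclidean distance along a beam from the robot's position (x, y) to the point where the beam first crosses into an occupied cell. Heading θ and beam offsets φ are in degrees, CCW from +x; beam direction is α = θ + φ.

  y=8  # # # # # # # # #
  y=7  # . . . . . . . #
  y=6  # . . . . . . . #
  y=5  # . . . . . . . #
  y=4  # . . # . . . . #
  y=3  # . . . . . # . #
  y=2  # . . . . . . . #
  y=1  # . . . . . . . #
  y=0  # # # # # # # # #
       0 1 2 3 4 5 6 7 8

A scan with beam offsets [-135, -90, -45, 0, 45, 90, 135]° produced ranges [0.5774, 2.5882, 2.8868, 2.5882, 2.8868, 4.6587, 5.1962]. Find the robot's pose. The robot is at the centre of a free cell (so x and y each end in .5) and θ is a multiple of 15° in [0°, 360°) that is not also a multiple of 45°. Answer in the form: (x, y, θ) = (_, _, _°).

Candidates: 47 free-cell centres × 16 headings = 752 poses. Raycast each; keep the one whose scan matches to 4 dp.
  (2.5, 1.5, 210°): beam 1 = 2.5882 ≠ 0.5774 ✗
  (4.5, 1.5, 105°): beam 1 = 1.0000 ≠ 0.5774 ✗
  (6.5, 4.5, 240°): beam 1 = 3.6235 ≠ 0.5774 ✗
  (4.5, 6.5, 195°): beam 1 = 1.7321 ≠ 0.5774 ✗
  (4.5, 3.5, 60°): beam 1 = 2.5882 ≠ 0.5774 ✗
  …
  (3.5, 3.5, 255°): r_1=0.5774, r_2=2.5882, r_3=2.8868, r_4=2.5882, r_5=2.8868, r_6=4.6587, r_7=5.1962 — all match ✓
No second candidate reproduces the full scan.

(x, y, θ) = (3.5, 3.5, 255°)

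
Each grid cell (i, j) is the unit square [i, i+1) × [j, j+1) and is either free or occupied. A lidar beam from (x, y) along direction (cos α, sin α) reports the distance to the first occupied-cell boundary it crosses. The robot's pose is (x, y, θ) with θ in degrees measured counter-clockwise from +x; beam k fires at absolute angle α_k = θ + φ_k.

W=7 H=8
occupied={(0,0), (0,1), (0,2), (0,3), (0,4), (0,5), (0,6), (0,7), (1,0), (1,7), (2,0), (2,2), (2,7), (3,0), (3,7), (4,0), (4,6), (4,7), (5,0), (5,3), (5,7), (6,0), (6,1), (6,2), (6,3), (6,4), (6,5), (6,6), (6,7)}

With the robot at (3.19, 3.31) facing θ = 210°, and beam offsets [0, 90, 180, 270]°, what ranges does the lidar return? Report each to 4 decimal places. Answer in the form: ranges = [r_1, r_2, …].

beam 1: φ=0°, α=210°
  dir = (cos 210°, sin 210°) = (-0.8660, -0.5000); from cell (3,3)
  next x-line at t=0.2194, next y-line at t=0.6200; Δt_x=1.1547, Δt_y=2.0000
    x: enter (2,3) at t=0.2194
    y: enter (2,2) at t=0.6200 ← occupied
  → r_1 = 0.6200
beam 2: φ=90°, α=300°
  dir = (cos 300°, sin 300°) = (0.5000, -0.8660); from cell (3,3)
  next x-line at t=1.6200, next y-line at t=0.3580; Δt_x=2.0000, Δt_y=1.1547
    y: enter (3,2) at t=0.3580
    y: enter (3,1) at t=1.5127
    x: enter (4,1) at t=1.6200
    y: enter (4,0) at t=2.6674 ← occupied
  → r_2 = 2.6674
beam 3: φ=180°, α=30°
  dir = (cos 30°, sin 30°) = (0.8660, 0.5000); from cell (3,3)
  next x-line at t=0.9353, next y-line at t=1.3800; Δt_x=1.1547, Δt_y=2.0000
    x: enter (4,3) at t=0.9353
    y: enter (4,4) at t=1.3800
    x: enter (5,4) at t=2.0900
    x: enter (6,4) at t=3.2447 ← occupied
  → r_3 = 3.2447
beam 4: φ=270°, α=120°
  dir = (cos 120°, sin 120°) = (-0.5000, 0.8660); from cell (3,3)
  next x-line at t=0.3800, next y-line at t=0.7967; Δt_x=2.0000, Δt_y=1.1547
    x: enter (2,3) at t=0.3800
    y: enter (2,4) at t=0.7967
    y: enter (2,5) at t=1.9514
    x: enter (1,5) at t=2.3800
    y: enter (1,6) at t=3.1061
    y: enter (1,7) at t=4.2608 ← occupied
  → r_4 = 4.2608

ranges = [0.6200, 2.6674, 3.2447, 4.2608]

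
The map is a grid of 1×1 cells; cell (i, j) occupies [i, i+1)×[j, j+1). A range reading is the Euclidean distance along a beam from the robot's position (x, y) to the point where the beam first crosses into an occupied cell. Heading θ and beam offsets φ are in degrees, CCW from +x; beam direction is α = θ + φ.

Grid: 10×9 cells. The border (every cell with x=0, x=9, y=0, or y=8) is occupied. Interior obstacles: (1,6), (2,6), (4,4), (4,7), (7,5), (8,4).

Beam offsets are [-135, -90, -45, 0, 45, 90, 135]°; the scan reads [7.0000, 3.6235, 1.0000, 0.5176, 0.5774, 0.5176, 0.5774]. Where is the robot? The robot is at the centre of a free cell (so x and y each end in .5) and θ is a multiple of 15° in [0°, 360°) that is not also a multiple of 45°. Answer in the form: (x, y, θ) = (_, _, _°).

Enumerate (i+0.5, j+0.5, θ) over the 50 free cells and 16 admissible headings. For each, cast all 7 beams and compare to the given ranges.
  (5.5, 3.5, 240°): beam 1 = 3.6235 ≠ 7.0000 ✗
  (6.5, 1.5, 285°): beam 1 = 6.3509 ≠ 7.0000 ✗
  (8.5, 5.5, 75°): beam 1 = 0.5774 ≠ 7.0000 ✗
  …
  (5.5, 7.5, 75°): r_1=7.0000, r_2=3.6235, r_3=1.0000, r_4=0.5176, r_5=0.5774, r_6=0.5176, r_7=0.5774 — all match ✓
Unique over the lattice → pose = (5.5, 7.5, 75°).

(x, y, θ) = (5.5, 7.5, 75°)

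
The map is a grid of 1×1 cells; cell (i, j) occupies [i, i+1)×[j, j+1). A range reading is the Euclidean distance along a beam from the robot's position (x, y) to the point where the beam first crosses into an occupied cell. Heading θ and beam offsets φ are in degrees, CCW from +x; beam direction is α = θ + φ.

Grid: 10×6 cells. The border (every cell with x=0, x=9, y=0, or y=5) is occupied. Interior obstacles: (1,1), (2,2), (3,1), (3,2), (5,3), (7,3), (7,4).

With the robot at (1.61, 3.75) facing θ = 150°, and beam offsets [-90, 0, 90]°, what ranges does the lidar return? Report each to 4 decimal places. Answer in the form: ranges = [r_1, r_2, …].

ranges = [1.4434, 0.7044, 1.2200]

beam 1: φ=-90°, α=60°
  dir = (cos 60°, sin 60°) = (0.5000, 0.8660); from cell (1,3)
  next x-line at t=0.7800, next y-line at t=0.2887; Δt_x=2.0000, Δt_y=1.1547
    y: enter (1,4) at t=0.2887
    x: enter (2,4) at t=0.7800
    y: enter (2,5) at t=1.4434 ← occupied
  → r_1 = 1.4434
beam 2: φ=0°, α=150°
  dir = (cos 150°, sin 150°) = (-0.8660, 0.5000); from cell (1,3)
  next x-line at t=0.7044, next y-line at t=0.5000; Δt_x=1.1547, Δt_y=2.0000
    y: enter (1,4) at t=0.5000
    x: enter (0,4) at t=0.7044 ← occupied
  → r_2 = 0.7044
beam 3: φ=90°, α=240°
  dir = (cos 240°, sin 240°) = (-0.5000, -0.8660); from cell (1,3)
  next x-line at t=1.2200, next y-line at t=0.8660; Δt_x=2.0000, Δt_y=1.1547
    y: enter (1,2) at t=0.8660
    x: enter (0,2) at t=1.2200 ← occupied
  → r_3 = 1.2200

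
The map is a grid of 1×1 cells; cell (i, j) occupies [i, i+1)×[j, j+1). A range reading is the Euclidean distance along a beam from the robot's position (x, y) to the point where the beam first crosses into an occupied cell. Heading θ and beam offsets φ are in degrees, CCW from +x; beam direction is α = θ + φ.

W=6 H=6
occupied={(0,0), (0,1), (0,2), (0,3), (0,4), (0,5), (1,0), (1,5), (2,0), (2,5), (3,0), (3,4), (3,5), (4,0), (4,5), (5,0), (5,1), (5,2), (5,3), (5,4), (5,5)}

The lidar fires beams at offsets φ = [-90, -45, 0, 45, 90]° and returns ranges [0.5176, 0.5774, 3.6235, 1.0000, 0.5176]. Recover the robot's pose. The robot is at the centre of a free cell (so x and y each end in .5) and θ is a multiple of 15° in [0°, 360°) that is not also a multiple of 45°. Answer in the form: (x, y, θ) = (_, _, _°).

Enumerate (i+0.5, j+0.5, θ) over the 15 free cells and 16 admissible headings. For each, cast all 5 beams and compare to the given ranges.
  (2.5, 1.5, 165°): beam 1 = 2.5882 ≠ 0.5176 ✗
  (2.5, 2.5, 75°): beam 1 = 2.5882 ≠ 0.5176 ✗
  (2.5, 4.5, 285°): beam 1 = 1.5529 ≠ 0.5176 ✗
  (1.5, 2.5, 120°): beam 1 = 4.0415 ≠ 0.5176 ✗
  …
  (4.5, 4.5, 255°): r_1=0.5176, r_2=0.5774, r_3=3.6235, r_4=1.0000, r_5=0.5176 — all match ✓
Unique over the lattice → pose = (4.5, 4.5, 255°).

(x, y, θ) = (4.5, 4.5, 255°)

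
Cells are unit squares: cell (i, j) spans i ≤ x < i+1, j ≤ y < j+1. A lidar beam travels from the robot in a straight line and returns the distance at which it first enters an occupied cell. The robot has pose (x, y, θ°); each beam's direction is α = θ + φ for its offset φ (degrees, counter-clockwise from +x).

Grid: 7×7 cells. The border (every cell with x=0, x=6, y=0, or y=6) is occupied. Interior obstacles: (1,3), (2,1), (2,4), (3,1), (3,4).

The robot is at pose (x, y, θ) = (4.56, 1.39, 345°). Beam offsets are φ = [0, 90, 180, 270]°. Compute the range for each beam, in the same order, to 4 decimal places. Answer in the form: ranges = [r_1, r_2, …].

ranges = [1.4908, 4.7726, 0.5798, 0.4038]

beam 1: φ=0°, α=345°
  d=(0.9659,-0.2588)  start (4,1)  tX=0.4555 tY=1.5068  stride 1/|dx|=1.0353 1/|dy|=3.8637
    cross x-line → (5,1), t=0.4555
    cross x-line → (6,1), t=1.4908 (wall)
  → r_1 = 1.4908
beam 2: φ=90°, α=75°
  d=(0.2588,0.9659)  start (4,1)  tX=1.7000 tY=0.6315  stride 1/|dx|=3.8637 1/|dy|=1.0353
    cross y-line → (4,2), t=0.6315
    cross y-line → (4,3), t=1.6668
    cross x-line → (5,3), t=1.7000
    cross y-line → (5,4), t=2.7021
    cross y-line → (5,5), t=3.7373
    cross y-line → (5,6), t=4.7726 (wall)
  → r_2 = 4.7726
beam 3: φ=180°, α=165°
  d=(-0.9659,0.2588)  start (4,1)  tX=0.5798 tY=2.3569  stride 1/|dx|=1.0353 1/|dy|=3.8637
    cross x-line → (3,1), t=0.5798 (wall)
  → r_3 = 0.5798
beam 4: φ=270°, α=255°
  d=(-0.2588,-0.9659)  start (4,1)  tX=2.1637 tY=0.4038  stride 1/|dx|=3.8637 1/|dy|=1.0353
    cross y-line → (4,0), t=0.4038 (wall)
  → r_4 = 0.4038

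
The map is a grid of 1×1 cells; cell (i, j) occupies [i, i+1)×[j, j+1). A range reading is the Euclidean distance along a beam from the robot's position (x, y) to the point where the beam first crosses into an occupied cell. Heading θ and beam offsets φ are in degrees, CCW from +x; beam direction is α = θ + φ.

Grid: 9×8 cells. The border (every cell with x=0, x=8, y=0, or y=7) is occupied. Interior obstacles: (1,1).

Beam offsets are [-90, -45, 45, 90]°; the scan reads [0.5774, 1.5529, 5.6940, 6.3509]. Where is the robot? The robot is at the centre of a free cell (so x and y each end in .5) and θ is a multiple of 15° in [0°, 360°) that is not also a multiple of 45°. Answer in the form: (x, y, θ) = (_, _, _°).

Candidates: 41 free-cell centres × 16 headings = 656 poses. Raycast each; keep the one whose scan matches to 4 dp.
  (3.5, 3.5, 300°): beam 1 = 2.8868 ≠ 0.5774 ✗
  (5.5, 4.5, 285°): beam 1 = 4.6587 ≠ 0.5774 ✗
  (5.5, 5.5, 150°): beam 1 = 1.7321 ≠ 0.5774 ✗
  (7.5, 2.5, 345°): beam 1 = 1.5529 ≠ 0.5774 ✗
  …
  (6.5, 1.5, 30°): r_1=0.5774, r_2=1.5529, r_3=5.6940, r_4=6.3509 — all match ✓
Only this pose fits every beam.

(x, y, θ) = (6.5, 1.5, 30°)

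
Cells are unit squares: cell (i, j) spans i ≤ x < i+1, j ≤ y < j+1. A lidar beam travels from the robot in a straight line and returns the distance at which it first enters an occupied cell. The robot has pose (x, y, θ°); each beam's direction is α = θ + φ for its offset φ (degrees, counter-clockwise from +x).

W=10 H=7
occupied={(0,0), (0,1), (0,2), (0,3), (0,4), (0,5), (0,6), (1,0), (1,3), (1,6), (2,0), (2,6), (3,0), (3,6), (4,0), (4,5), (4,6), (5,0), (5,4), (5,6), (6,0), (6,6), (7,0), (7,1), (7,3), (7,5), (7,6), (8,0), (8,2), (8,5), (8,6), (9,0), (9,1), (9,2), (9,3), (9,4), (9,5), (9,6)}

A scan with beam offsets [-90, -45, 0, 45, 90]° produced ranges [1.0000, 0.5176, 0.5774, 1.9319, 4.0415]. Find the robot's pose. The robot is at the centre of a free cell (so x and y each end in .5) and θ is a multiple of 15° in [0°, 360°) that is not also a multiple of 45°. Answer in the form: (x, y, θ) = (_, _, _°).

The pose lattice has 32·16 = 512 candidates. Test each by forward raycasting.
  (6.5, 5.5, 300°): beam 2 = 4.6587 ≠ 0.5176 ✗
  (5.5, 2.5, 105°): beam 1 = 1.9319 ≠ 1.0000 ✗
  (2.5, 4.5, 255°): beam 1 = 1.5529 ≠ 1.0000 ✗
  …
  (3.5, 1.5, 300°): r_1=1.0000, r_2=0.5176, r_3=0.5774, r_4=1.9319, r_5=4.0415 — all match ✓
Unique over the lattice → pose = (3.5, 1.5, 300°).

(x, y, θ) = (3.5, 1.5, 300°)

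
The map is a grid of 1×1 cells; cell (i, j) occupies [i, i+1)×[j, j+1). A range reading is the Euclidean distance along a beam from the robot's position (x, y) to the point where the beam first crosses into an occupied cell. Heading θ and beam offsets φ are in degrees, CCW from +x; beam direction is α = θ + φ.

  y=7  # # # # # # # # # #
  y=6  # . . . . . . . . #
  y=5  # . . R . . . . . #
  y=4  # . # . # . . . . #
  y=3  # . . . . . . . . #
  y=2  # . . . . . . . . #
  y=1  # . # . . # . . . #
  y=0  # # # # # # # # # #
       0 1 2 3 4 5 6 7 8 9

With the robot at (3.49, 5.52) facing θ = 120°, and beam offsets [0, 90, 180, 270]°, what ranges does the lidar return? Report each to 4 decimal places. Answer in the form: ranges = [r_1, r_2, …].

beam 1: φ=0°, α=120°
  cosα=-0.5000 sinα=0.8660 | (3,5) | tMaxX 0.9800 tMaxY 0.5543 | tΔX 2.0000 tΔY 1.1547
    t=0.5543 [y] (3,6)
    t=0.9800 [x] (2,6)
    t=1.7090 [y] (2,7) — stop
  → r_1 = 1.7090
beam 2: φ=90°, α=210°
  cosα=-0.8660 sinα=-0.5000 | (3,5) | tMaxX 0.5658 tMaxY 1.0400 | tΔX 1.1547 tΔY 2.0000
    t=0.5658 [x] (2,5)
    t=1.0400 [y] (2,4) — stop
  → r_2 = 1.0400
beam 3: φ=180°, α=300°
  cosα=0.5000 sinα=-0.8660 | (3,5) | tMaxX 1.0200 tMaxY 0.6004 | tΔX 2.0000 tΔY 1.1547
    t=0.6004 [y] (3,4)
    t=1.0200 [x] (4,4) — stop
  → r_3 = 1.0200
beam 4: φ=270°, α=30°
  cosα=0.8660 sinα=0.5000 | (3,5) | tMaxX 0.5889 tMaxY 0.9600 | tΔX 1.1547 tΔY 2.0000
    t=0.5889 [x] (4,5)
    t=0.9600 [y] (4,6)
    t=1.7436 [x] (5,6)
    t=2.8983 [x] (6,6)
    t=2.9600 [y] (6,7) — stop
  → r_4 = 2.9600

ranges = [1.7090, 1.0400, 1.0200, 2.9600]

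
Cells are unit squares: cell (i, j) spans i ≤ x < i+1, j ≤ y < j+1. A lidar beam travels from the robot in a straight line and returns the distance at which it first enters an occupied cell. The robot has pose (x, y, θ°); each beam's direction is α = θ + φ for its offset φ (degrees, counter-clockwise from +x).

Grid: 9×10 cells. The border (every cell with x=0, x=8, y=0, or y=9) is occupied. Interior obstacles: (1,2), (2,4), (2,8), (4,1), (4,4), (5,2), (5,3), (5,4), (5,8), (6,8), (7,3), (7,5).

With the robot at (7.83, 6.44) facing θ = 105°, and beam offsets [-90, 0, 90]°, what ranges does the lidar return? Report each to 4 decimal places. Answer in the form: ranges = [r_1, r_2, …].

ranges = [0.1760, 2.6503, 5.5637]

beam 1: φ=-90°, α=15°
  direction (0.9659, 0.2588); cell (7,6); t to first gridline: x 0.1760, y 2.1637 (then +1.0353 / +3.8637)
    (8,6) via x @ 0.1760  # hit
  → r_1 = 0.1760
beam 2: φ=0°, α=105°
  direction (-0.2588, 0.9659); cell (7,6); t to first gridline: x 3.2069, y 0.5798 (then +3.8637 / +1.0353)
    (7,7) via y @ 0.5798
    (7,8) via y @ 1.6150
    (7,9) via y @ 2.6503  # hit
  → r_2 = 2.6503
beam 3: φ=90°, α=195°
  direction (-0.9659, -0.2588); cell (7,6); t to first gridline: x 0.8593, y 1.7000 (then +1.0353 / +3.8637)
    (6,6) via x @ 0.8593
    (6,5) via y @ 1.7000
    (5,5) via x @ 1.8946
    (4,5) via x @ 2.9298
    (3,5) via x @ 3.9651
    (2,5) via x @ 5.0004
    (2,4) via y @ 5.5637  # hit
  → r_3 = 5.5637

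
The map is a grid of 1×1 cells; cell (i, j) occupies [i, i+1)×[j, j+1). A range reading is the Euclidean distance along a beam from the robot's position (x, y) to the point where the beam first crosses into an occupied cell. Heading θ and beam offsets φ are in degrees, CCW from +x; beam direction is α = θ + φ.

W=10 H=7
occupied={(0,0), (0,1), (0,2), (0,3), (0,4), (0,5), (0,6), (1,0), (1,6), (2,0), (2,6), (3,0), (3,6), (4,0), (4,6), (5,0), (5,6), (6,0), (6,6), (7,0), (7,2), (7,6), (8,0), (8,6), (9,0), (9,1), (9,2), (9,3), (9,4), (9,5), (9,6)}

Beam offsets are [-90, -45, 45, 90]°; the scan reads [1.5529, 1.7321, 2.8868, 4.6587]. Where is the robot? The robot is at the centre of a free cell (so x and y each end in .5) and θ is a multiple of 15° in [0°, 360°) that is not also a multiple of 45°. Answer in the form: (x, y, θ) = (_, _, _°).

(x, y, θ) = (2.5, 3.5, 255°)

Enumerate (i+0.5, j+0.5, θ) over the 39 free cells and 16 admissible headings. For each, cast all 4 beams and compare to the given ranges.
  (1.5, 1.5, 285°): beam 1 = 0.5176 ≠ 1.5529 ✗
  (7.5, 4.5, 120°): beam 1 = 1.7321 ≠ 1.5529 ✗
  (8.5, 3.5, 75°): beam 1 = 0.5176 ≠ 1.5529 ✗
  …
  (2.5, 3.5, 255°): r_1=1.5529, r_2=1.7321, r_3=2.8868, r_4=4.6587 — all match ✓
Only this pose fits every beam.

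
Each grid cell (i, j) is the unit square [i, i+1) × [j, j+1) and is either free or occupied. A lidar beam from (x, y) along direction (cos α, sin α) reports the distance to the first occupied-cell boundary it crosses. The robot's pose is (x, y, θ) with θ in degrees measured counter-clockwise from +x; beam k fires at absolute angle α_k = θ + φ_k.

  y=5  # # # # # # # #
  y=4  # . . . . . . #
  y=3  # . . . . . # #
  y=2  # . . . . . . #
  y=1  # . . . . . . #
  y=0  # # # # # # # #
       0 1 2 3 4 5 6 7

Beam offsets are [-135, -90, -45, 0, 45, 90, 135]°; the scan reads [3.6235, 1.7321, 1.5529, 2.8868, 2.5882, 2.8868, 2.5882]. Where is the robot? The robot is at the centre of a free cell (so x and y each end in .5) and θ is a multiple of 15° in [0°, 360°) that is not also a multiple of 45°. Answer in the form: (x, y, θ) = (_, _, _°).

Candidates: 23 free-cell centres × 16 headings = 368 poses. Raycast each; keep the one whose scan matches to 4 dp.
  (3.5, 2.5, 75°): beam 1 = 1.7321 ≠ 3.6235 ✗
  (4.5, 1.5, 120°): beam 1 = 1.9319 ≠ 3.6235 ✗
  (1.5, 4.5, 120°): beam 1 = 4.6587 ≠ 3.6235 ✗
  (2.5, 2.5, 240°): beam 1 = 2.5882 ≠ 3.6235 ✗
  (4.5, 3.5, 165°): beam 1 = 2.8868 ≠ 3.6235 ✗
  …
  (3.5, 3.5, 150°): r_1=3.6235, r_2=1.7321, r_3=1.5529, r_4=2.8868, r_5=2.5882, r_6=2.8868, r_7=2.5882 — all match ✓
Unique over the lattice → pose = (3.5, 3.5, 150°).

(x, y, θ) = (3.5, 3.5, 150°)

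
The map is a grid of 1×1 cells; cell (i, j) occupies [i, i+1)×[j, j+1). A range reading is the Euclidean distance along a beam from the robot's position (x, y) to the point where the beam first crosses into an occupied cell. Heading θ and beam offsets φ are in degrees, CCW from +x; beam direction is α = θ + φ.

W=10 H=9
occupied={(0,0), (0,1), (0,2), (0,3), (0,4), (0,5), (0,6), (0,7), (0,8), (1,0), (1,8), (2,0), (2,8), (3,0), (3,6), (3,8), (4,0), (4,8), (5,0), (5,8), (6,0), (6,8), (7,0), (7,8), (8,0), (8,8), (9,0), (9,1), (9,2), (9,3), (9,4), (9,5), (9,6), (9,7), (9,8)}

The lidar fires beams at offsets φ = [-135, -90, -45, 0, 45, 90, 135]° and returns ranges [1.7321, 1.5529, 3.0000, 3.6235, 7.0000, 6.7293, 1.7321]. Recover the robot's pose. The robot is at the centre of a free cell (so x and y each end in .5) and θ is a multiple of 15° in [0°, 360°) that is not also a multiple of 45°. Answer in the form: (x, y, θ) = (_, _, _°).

(x, y, θ) = (2.5, 4.5, 285°)

The pose lattice has 55·16 = 880 candidates. Test each by forward raycasting.
  (3.5, 7.5, 120°): beam 1 = 5.6940 ≠ 1.7321 ✗
  (7.5, 3.5, 15°): beam 1 = 2.8868 ≠ 1.7321 ✗
  (1.5, 6.5, 285°): beam 1 = 0.5774 ≠ 1.7321 ✗
  (8.5, 6.5, 240°): beam 1 = 1.5529 ≠ 1.7321 ✗
  (6.5, 2.5, 165°): beam 1 = 2.8868 ≠ 1.7321 ✗
  …
  (2.5, 4.5, 285°): r_1=1.7321, r_2=1.5529, r_3=3.0000, r_4=3.6235, r_5=7.0000, r_6=6.7293, r_7=1.7321 — all match ✓
No second candidate reproduces the full scan.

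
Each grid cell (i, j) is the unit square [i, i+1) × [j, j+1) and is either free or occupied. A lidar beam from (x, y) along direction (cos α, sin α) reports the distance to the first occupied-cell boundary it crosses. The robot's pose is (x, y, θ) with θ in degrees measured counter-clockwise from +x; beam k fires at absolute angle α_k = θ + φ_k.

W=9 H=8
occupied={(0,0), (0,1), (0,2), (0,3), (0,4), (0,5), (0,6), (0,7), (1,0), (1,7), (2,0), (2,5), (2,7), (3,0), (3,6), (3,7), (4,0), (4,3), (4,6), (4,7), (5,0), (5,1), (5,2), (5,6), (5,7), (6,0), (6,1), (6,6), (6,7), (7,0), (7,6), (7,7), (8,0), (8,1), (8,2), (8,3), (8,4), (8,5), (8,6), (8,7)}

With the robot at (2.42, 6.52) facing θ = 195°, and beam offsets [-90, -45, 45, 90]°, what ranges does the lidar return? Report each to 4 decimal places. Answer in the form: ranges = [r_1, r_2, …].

beam 1: φ=-90°, α=105°
  d=(-0.2588,0.9659)  start (2,6)  tX=1.6228 tY=0.4969  stride 1/|dx|=3.8637 1/|dy|=1.0353
    cross y-line → (2,7), t=0.4969 (wall)
  → r_1 = 0.4969
beam 2: φ=-45°, α=150°
  d=(-0.8660,0.5000)  start (2,6)  tX=0.4850 tY=0.9600  stride 1/|dx|=1.1547 1/|dy|=2.0000
    cross x-line → (1,6), t=0.4850
    cross y-line → (1,7), t=0.9600 (wall)
  → r_2 = 0.9600
beam 3: φ=45°, α=240°
  d=(-0.5000,-0.8660)  start (2,6)  tX=0.8400 tY=0.6004  stride 1/|dx|=2.0000 1/|dy|=1.1547
    cross y-line → (2,5), t=0.6004 (wall)
  → r_3 = 0.6004
beam 4: φ=90°, α=285°
  d=(0.2588,-0.9659)  start (2,6)  tX=2.2409 tY=0.5383  stride 1/|dx|=3.8637 1/|dy|=1.0353
    cross y-line → (2,5), t=0.5383 (wall)
  → r_4 = 0.5383

ranges = [0.4969, 0.9600, 0.6004, 0.5383]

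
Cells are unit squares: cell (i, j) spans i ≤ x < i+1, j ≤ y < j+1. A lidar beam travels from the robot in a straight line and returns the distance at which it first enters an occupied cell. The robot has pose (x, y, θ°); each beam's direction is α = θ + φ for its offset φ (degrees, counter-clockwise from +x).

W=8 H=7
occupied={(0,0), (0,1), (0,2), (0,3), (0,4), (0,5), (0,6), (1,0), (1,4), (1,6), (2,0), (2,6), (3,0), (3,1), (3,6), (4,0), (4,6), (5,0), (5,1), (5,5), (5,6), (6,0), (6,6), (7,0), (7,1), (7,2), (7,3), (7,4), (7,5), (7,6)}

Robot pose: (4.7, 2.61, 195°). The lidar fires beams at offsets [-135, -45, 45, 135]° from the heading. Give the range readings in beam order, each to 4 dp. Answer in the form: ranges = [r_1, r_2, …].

ranges = [3.9144, 3.1177, 1.4000, 1.2200]

beam 1: φ=-135°, α=60°
  d=(0.5000,0.8660)  start (4,2)  tX=0.6000 tY=0.4503  stride 1/|dx|=2.0000 1/|dy|=1.1547
    cross y-line → (4,3), t=0.4503
    cross x-line → (5,3), t=0.6000
    cross y-line → (5,4), t=1.6050
    cross x-line → (6,4), t=2.6000
    cross y-line → (6,5), t=2.7597
    cross y-line → (6,6), t=3.9144 (wall)
  → r_1 = 3.9144
beam 2: φ=-45°, α=150°
  d=(-0.8660,0.5000)  start (4,2)  tX=0.8083 tY=0.7800  stride 1/|dx|=1.1547 1/|dy|=2.0000
    cross y-line → (4,3), t=0.7800
    cross x-line → (3,3), t=0.8083
    cross x-line → (2,3), t=1.9630
    cross y-line → (2,4), t=2.7800
    cross x-line → (1,4), t=3.1177 (wall)
  → r_2 = 3.1177
beam 3: φ=45°, α=240°
  d=(-0.5000,-0.8660)  start (4,2)  tX=1.4000 tY=0.7044  stride 1/|dx|=2.0000 1/|dy|=1.1547
    cross y-line → (4,1), t=0.7044
    cross x-line → (3,1), t=1.4000 (wall)
  → r_3 = 1.4000
beam 4: φ=135°, α=330°
  d=(0.8660,-0.5000)  start (4,2)  tX=0.3464 tY=1.2200  stride 1/|dx|=1.1547 1/|dy|=2.0000
    cross x-line → (5,2), t=0.3464
    cross y-line → (5,1), t=1.2200 (wall)
  → r_4 = 1.2200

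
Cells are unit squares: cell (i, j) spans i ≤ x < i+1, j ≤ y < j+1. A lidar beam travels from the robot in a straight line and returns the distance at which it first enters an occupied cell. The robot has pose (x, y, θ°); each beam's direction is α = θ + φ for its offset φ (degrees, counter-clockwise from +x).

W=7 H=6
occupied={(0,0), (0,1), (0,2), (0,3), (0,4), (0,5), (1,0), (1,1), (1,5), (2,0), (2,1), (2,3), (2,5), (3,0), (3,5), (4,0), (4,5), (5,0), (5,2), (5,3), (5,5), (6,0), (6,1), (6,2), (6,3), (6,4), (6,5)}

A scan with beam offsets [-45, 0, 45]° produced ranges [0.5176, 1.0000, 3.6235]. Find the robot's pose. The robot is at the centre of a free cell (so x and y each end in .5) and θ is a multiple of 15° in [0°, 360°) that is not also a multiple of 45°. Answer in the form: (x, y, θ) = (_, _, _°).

(x, y, θ) = (1.5, 2.5, 330°)

Enumerate (i+0.5, j+0.5, θ) over the 15 free cells and 16 admissible headings. For each, cast all 3 beams and compare to the given ranges.
  (2.5, 4.5, 120°): beam 2 = 0.5774 ≠ 1.0000 ✗
  (1.5, 3.5, 15°): beam 1 = 0.5774 ≠ 0.5176 ✗
  (3.5, 3.5, 195°): beam 1 = 0.5774 ≠ 0.5176 ✗
  (4.5, 1.5, 330°): beam 3 = 1.5529 ≠ 3.6235 ✗
  …
  (1.5, 2.5, 330°): r_1=0.5176, r_2=1.0000, r_3=3.6235 — all match ✓
Only this pose fits every beam.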